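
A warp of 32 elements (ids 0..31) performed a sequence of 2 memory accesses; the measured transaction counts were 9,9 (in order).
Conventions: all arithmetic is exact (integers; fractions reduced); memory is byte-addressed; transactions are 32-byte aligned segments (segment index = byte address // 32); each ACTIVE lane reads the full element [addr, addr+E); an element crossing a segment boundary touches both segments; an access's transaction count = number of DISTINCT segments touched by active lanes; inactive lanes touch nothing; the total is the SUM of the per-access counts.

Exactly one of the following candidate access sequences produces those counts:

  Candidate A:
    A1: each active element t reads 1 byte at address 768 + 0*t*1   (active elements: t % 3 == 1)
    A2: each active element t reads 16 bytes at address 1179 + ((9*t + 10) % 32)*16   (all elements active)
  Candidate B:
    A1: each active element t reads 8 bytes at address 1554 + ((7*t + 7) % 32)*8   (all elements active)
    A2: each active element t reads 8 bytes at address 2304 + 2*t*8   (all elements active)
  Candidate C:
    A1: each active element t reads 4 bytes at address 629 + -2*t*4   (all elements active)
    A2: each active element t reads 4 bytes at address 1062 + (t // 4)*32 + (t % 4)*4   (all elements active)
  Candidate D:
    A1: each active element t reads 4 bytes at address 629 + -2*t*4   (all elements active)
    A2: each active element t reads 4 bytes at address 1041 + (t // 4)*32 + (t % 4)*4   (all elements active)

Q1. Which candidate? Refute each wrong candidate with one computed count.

A: A1 gives 1 transaction, not 9
B: A2 gives 16 transactions, not 9
C: A2 gives 8 transactions, not 9
D: all counts match (9,9)

Answer: D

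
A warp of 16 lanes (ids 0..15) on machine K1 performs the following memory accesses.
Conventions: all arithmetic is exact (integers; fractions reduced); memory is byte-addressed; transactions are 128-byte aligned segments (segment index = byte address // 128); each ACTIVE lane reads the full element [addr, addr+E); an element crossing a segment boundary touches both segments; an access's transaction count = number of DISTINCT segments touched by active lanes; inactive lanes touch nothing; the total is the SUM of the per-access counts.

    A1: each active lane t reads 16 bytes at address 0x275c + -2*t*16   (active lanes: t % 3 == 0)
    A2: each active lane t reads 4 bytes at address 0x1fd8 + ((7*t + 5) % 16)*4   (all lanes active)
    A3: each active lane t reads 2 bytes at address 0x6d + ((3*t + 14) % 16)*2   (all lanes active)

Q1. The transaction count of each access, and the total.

A1: 5 transactions
A2: 2 transactions
A3: 2 transactions

Answer: 5,2,2; total 9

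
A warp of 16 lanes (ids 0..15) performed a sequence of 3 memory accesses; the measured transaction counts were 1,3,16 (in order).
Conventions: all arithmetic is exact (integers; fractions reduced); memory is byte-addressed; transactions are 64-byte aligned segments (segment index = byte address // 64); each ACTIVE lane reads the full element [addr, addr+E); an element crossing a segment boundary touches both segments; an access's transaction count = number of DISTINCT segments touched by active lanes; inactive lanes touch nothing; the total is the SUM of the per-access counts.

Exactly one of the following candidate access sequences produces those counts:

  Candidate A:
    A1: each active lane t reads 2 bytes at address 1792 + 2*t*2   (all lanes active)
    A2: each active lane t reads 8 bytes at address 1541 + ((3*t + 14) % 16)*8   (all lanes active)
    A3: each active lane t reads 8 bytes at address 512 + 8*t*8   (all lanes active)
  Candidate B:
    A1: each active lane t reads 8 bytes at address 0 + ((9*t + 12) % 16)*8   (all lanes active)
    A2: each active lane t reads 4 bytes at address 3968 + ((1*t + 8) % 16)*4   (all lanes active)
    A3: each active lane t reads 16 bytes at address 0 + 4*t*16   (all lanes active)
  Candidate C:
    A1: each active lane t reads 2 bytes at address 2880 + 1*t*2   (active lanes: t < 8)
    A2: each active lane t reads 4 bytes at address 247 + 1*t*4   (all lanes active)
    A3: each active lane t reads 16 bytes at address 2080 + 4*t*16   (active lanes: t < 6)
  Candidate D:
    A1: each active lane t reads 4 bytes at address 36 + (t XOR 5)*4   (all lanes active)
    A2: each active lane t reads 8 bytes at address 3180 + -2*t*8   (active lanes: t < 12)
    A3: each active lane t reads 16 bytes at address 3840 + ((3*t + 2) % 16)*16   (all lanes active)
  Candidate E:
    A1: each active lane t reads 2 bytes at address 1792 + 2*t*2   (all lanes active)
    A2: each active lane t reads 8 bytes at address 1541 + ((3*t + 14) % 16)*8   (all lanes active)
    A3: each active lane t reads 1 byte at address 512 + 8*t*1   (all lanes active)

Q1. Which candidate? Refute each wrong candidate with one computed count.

B: A1 gives 2 transactions, not 1
C: A2 gives 2 transactions, not 3
D: A1 gives 2 transactions, not 1
E: A3 gives 2 transactions, not 16
A: all counts match (1,3,16)

Answer: A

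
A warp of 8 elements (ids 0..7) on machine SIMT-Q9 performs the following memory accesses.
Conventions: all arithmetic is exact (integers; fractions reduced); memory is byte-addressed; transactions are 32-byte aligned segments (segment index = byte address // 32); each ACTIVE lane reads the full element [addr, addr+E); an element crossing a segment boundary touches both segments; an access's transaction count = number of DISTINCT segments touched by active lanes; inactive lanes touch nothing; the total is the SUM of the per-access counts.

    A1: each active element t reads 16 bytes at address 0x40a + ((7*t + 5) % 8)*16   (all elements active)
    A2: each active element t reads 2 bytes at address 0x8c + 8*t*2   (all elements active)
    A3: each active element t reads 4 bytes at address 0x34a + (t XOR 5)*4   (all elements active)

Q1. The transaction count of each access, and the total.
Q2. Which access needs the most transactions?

A1: 5 transactions
A2: 4 transactions
A3: 2 transactions

Answer: 5,4,2; total 11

Answer: A1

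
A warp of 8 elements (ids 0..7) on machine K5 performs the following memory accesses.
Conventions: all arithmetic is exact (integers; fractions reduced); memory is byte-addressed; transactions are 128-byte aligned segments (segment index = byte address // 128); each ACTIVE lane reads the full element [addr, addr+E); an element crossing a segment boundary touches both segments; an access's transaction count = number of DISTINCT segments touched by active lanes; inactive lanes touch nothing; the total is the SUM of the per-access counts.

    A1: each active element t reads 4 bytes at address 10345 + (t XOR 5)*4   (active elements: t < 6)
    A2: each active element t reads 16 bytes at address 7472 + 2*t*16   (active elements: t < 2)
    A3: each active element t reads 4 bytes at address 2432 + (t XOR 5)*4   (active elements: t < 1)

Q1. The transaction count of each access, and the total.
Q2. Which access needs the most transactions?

A1: 2 transactions
A2: 1 transaction
A3: 1 transaction

Answer: 2,1,1; total 4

Answer: A1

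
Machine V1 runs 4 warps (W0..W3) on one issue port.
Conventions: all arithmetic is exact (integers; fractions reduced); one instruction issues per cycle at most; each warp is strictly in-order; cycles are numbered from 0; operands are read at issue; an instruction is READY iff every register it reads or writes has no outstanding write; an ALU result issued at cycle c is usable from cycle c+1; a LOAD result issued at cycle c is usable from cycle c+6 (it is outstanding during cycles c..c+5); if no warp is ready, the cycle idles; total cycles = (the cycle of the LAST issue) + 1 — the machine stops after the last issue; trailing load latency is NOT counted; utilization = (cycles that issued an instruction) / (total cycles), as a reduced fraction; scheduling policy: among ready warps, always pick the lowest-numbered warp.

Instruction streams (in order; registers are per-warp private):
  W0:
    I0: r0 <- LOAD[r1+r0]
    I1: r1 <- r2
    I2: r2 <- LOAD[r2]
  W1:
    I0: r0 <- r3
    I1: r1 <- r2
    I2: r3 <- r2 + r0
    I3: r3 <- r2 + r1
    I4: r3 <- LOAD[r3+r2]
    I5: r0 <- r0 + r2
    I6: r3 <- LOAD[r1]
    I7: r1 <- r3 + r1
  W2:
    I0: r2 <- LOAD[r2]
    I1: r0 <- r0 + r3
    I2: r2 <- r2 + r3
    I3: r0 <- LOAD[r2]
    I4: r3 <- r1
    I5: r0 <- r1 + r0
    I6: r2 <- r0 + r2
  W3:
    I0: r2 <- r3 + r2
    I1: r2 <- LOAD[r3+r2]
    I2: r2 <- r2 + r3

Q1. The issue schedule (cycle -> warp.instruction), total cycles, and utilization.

cycle 0: W0.I0
cycle 1: W0.I1
cycle 2: W0.I2
cycle 3: W1.I0
cycle 4: W1.I1
cycle 5: W1.I2
cycle 6: W1.I3
cycle 7: W1.I4
cycle 8: W1.I5
cycle 9: W2.I0
cycle 10: W2.I1
cycle 11: W3.I0
cycle 12: W3.I1
cycle 13: W1.I6
cycle 14: idle
cycle 15: W2.I2
cycle 16: W2.I3
cycle 17: W2.I4
cycle 18: W3.I2
cycle 19: W1.I7
cycle 20: idle
cycle 21: idle
cycle 22: W2.I5
cycle 23: W2.I6

Answer: 24 cycles, utilization 7/8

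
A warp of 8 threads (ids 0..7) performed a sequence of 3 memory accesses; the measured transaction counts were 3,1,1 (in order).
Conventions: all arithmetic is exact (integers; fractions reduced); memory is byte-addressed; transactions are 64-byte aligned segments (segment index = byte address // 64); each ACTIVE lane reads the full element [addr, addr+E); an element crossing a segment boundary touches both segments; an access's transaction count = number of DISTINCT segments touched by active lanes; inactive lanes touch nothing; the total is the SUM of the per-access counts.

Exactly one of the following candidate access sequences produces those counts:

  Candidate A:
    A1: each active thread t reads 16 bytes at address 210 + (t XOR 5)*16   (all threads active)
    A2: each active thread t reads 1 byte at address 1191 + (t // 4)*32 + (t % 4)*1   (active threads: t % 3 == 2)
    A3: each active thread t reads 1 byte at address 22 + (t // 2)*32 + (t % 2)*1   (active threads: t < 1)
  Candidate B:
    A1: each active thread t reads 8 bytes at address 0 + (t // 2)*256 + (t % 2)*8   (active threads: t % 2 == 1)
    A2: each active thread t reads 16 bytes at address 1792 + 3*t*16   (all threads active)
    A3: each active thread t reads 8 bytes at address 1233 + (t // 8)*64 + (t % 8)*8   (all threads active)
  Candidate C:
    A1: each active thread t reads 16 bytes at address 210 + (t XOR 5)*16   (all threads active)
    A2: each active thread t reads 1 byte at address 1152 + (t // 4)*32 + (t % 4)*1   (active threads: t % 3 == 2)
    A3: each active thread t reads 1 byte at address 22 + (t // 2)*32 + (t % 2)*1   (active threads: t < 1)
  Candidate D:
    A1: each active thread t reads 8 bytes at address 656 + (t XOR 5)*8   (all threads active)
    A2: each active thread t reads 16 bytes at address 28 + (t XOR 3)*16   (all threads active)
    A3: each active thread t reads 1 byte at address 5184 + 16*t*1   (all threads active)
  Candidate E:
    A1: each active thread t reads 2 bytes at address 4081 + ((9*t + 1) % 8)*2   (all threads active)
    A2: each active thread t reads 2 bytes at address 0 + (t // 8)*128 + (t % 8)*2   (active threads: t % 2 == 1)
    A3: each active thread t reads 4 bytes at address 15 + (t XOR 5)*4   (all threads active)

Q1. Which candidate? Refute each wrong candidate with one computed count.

A: A2 gives 2 transactions, not 1
B: A1 gives 4 transactions, not 3
D: A1 gives 2 transactions, not 3
E: A1 gives 2 transactions, not 3
C: all counts match (3,1,1)

Answer: C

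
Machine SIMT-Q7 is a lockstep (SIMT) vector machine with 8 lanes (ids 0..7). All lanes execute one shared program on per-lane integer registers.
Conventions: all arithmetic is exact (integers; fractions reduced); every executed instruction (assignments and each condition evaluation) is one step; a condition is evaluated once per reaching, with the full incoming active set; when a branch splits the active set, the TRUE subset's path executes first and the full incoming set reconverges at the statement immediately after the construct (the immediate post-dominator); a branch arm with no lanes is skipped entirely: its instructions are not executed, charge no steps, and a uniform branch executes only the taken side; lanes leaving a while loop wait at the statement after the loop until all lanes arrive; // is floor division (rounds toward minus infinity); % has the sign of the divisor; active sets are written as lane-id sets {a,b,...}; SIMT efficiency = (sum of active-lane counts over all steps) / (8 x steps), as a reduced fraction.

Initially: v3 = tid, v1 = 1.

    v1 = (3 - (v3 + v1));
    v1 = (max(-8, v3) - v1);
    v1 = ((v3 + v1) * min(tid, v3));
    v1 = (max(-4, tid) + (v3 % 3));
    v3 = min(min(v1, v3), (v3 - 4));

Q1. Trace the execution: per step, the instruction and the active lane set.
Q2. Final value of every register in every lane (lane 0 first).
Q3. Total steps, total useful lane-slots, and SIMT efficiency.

step 0: v1 <- (3 - (v3 + v1))        {0,1,2,3,4,5,6,7}
step 1: v1 <- (max(-8, v3) - v1)     {0,1,2,3,4,5,6,7}
step 2: v1 <- ((v3 + v1) * min(tid, v3)) {0,1,2,3,4,5,6,7}
step 3: v1 <- (max(-4, tid) + (v3 % 3)) {0,1,2,3,4,5,6,7}
step 4: v3 <- min(min(v1, v3), (v3 - 4)) {0,1,2,3,4,5,6,7}

Answer: 5 steps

v3: -4,-3,-2,-1,0,1,2,3
v1: 0,2,4,3,5,7,6,8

steps = 5; useful = 40; efficiency = 40/40 = 1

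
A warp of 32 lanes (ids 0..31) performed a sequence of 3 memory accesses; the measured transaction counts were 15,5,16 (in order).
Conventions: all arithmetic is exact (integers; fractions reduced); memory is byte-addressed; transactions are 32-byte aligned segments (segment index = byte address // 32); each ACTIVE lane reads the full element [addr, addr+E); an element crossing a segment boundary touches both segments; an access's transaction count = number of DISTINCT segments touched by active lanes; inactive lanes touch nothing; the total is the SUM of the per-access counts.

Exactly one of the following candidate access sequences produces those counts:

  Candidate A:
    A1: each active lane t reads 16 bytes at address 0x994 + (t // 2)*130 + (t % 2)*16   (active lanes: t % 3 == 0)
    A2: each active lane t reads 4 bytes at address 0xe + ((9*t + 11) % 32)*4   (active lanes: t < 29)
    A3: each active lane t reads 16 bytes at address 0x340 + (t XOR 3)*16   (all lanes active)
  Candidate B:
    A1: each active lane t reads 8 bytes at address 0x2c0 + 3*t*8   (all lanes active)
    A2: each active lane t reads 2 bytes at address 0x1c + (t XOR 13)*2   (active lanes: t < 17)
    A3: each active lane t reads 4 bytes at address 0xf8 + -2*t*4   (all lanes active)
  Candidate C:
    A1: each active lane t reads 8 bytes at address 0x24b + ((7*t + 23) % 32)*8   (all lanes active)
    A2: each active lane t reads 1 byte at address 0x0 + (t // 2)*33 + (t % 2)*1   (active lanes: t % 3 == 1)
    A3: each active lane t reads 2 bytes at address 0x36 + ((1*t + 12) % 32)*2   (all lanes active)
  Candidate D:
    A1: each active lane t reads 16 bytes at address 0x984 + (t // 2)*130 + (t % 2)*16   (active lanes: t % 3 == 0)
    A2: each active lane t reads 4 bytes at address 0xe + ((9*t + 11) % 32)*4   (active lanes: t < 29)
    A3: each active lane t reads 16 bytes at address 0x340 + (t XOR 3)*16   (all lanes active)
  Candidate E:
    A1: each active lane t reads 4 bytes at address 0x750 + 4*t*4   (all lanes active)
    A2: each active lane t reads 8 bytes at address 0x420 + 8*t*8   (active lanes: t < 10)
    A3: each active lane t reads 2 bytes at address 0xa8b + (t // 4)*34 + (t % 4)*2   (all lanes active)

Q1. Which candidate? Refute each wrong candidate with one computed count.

A: A1 gives 17 transactions, not 15
B: A1 gives 24 transactions, not 15
C: A1 gives 9 transactions, not 15
E: A1 gives 17 transactions, not 15
D: all counts match (15,5,16)

Answer: D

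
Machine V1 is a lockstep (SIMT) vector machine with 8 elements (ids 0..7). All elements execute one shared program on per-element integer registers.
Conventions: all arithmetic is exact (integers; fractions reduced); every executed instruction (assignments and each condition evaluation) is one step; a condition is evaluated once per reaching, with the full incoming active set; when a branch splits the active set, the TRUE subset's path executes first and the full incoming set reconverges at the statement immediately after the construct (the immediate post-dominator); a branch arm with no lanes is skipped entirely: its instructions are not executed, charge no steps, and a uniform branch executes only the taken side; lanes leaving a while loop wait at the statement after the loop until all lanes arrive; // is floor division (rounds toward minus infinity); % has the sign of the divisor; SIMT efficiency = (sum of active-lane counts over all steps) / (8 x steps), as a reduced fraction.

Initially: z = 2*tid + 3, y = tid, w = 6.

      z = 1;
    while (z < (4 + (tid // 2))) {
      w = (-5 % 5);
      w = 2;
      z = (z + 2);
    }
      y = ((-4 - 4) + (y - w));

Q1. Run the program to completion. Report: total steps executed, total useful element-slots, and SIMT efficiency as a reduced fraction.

Answer: 15 steps, 104 useful, 13/15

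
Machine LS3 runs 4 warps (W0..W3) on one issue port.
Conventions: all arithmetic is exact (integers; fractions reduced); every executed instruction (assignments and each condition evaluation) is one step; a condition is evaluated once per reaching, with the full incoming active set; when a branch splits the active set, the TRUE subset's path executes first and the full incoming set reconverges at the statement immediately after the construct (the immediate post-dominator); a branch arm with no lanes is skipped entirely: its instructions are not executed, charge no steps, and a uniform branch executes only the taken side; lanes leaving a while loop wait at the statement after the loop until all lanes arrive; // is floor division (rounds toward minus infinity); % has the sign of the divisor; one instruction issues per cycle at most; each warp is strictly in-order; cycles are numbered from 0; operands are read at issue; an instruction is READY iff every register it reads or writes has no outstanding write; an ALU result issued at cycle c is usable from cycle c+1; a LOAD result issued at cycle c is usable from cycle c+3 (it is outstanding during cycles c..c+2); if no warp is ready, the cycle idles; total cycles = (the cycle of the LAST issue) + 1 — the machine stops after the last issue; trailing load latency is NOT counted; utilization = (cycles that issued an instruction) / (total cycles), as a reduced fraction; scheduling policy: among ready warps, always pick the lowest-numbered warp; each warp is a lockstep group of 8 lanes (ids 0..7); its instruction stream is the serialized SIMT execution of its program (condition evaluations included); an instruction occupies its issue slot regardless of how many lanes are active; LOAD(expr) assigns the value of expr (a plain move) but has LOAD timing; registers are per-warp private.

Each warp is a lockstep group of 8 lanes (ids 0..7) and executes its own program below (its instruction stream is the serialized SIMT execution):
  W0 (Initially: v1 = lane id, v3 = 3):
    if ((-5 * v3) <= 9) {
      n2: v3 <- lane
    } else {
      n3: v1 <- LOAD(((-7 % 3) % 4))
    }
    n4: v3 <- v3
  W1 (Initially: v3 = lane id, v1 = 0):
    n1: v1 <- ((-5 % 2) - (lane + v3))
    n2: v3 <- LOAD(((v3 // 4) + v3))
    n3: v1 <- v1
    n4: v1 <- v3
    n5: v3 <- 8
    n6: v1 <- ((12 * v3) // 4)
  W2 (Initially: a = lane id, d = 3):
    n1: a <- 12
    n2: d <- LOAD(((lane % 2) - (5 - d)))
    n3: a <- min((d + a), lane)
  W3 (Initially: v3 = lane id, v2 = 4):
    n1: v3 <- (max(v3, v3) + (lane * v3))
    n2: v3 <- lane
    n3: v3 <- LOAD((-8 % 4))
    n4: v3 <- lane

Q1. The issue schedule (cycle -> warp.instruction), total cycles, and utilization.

cycle 0: W0.I0
cycle 1: W0.I1
cycle 2: W0.I2
cycle 3: W1.I0
cycle 4: W1.I1
cycle 5: W1.I2
cycle 6: W2.I0
cycle 7: W1.I3
cycle 8: W1.I4
cycle 9: W1.I5
cycle 10: W2.I1
cycle 11: W3.I0
cycle 12: W3.I1
cycle 13: W2.I2
cycle 14: W3.I2
cycle 15: idle
cycle 16: idle
cycle 17: W3.I3

Answer: 18 cycles, utilization 8/9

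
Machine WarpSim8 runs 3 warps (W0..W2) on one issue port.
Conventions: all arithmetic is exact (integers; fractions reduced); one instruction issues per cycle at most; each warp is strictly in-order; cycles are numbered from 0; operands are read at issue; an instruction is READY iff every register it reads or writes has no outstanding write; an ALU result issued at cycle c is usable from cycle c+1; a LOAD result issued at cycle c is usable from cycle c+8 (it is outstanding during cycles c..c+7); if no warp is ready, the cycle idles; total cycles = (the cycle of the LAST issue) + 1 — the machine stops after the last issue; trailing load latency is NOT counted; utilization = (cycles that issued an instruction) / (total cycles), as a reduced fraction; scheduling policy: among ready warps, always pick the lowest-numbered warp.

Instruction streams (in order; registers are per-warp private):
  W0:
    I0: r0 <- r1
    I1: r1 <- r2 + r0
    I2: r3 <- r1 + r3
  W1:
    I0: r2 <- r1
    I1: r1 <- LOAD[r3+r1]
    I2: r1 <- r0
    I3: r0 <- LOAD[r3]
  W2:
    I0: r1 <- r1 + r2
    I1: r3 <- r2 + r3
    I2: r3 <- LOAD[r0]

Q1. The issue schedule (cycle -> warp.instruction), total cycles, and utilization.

cycle 0: W0.I0
cycle 1: W0.I1
cycle 2: W0.I2
cycle 3: W1.I0
cycle 4: W1.I1
cycle 5: W2.I0
cycle 6: W2.I1
cycle 7: W2.I2
cycle 8: idle
cycle 9: idle
cycle 10: idle
cycle 11: idle
cycle 12: W1.I2
cycle 13: W1.I3

Answer: 14 cycles, utilization 5/7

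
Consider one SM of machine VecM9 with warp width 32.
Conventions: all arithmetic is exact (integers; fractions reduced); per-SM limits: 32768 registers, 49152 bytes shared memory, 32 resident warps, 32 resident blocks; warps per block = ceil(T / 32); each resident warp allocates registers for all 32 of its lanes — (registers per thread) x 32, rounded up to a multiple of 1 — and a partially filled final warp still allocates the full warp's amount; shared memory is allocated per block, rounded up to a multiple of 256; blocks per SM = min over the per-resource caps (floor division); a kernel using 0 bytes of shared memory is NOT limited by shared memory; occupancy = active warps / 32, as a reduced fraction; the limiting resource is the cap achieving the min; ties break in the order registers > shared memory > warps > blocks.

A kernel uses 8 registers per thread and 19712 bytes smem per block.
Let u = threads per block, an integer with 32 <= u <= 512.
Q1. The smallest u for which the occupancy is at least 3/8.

Answer: u = 161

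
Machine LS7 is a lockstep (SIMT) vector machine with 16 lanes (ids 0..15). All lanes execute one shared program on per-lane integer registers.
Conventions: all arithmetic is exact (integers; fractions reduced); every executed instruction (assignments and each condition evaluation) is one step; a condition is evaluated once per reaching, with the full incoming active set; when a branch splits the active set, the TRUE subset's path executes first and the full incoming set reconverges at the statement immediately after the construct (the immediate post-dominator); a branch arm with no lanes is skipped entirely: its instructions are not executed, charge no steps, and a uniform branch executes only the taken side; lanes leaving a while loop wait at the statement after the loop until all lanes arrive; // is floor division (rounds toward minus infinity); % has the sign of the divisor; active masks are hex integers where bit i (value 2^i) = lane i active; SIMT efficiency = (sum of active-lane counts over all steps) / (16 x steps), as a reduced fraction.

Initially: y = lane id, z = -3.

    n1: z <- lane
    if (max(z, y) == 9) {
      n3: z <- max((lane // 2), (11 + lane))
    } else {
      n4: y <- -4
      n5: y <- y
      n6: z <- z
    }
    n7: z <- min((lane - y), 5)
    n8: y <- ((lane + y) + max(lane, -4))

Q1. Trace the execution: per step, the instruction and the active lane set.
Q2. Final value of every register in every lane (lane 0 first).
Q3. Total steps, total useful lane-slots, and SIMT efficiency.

step 0: z <- lane                    0xffff
step 1: eval (max(z, y) == 9)        0xffff
step 2: z <- max((lane // 2), (11 + lane)) 0x0200
step 3: y <- -4                      0xfdff
step 4: y <- y                       0xfdff
step 5: z <- z                       0xfdff
step 6: z <- min((lane - y), 5)      0xffff
step 7: y <- ((lane + y) + max(lane, -4)) 0xffff

Answer: 8 steps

y: -4,-2,0,2,4,6,8,10,12,27,16,18,20,22,24,26
z: 4,5,5,5,5,5,5,5,5,0,5,5,5,5,5,5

steps = 8; useful = 110; efficiency = 110/128 = 55/64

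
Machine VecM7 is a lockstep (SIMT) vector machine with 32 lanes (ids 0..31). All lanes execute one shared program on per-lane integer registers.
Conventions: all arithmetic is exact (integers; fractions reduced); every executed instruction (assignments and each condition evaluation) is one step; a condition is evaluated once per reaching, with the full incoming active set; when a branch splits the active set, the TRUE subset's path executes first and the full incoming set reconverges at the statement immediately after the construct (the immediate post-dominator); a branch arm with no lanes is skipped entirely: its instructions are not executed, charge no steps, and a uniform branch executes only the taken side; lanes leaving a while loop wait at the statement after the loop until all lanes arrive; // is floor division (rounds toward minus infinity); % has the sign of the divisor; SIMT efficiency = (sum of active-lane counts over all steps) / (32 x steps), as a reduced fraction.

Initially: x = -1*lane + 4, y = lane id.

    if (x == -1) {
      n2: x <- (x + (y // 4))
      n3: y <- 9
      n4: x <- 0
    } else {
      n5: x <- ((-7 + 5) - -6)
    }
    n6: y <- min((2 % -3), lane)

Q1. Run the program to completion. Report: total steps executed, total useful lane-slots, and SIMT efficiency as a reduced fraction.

Answer: 6 steps, 98 useful, 49/96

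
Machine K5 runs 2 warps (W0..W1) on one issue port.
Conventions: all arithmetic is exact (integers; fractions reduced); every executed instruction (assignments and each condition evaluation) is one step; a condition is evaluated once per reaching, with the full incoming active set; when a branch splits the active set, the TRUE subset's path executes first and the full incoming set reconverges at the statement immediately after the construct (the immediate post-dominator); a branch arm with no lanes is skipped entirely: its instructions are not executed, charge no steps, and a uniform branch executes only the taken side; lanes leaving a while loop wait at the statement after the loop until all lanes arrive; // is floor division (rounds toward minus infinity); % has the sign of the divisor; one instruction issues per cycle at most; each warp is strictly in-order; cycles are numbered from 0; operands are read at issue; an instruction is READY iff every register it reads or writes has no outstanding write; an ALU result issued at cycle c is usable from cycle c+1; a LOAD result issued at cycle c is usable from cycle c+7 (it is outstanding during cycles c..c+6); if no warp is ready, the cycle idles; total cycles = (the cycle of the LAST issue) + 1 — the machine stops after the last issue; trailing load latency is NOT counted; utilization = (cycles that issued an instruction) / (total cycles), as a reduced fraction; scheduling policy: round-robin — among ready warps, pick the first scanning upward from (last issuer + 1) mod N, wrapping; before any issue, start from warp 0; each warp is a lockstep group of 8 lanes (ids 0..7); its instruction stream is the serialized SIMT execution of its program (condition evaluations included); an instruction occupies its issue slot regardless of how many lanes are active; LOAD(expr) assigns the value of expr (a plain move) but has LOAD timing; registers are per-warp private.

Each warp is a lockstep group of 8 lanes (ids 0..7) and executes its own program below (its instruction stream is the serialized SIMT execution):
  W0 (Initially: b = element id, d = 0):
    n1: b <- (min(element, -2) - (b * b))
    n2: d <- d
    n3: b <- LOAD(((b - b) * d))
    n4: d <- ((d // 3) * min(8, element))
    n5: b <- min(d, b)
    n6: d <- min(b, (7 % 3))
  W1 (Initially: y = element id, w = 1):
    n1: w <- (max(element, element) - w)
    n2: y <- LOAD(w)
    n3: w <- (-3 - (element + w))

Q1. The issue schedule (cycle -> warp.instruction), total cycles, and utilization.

cycle 0: W0.I0
cycle 1: W1.I0
cycle 2: W0.I1
cycle 3: W1.I1
cycle 4: W0.I2
cycle 5: W1.I2
cycle 6: W0.I3
cycle 7: idle
cycle 8: idle
cycle 9: idle
cycle 10: idle
cycle 11: W0.I4
cycle 12: W0.I5

Answer: 13 cycles, utilization 9/13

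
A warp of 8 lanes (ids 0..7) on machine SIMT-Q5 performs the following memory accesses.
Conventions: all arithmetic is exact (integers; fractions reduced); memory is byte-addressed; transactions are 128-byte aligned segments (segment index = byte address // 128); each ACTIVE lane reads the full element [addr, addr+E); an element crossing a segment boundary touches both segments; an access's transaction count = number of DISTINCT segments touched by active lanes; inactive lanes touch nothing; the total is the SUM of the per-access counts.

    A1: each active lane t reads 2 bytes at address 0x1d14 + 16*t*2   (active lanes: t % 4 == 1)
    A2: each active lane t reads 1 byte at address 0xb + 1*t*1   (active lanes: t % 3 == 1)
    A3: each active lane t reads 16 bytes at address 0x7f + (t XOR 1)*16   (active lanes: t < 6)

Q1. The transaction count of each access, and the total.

A1: 2 transactions
A2: 1 transaction
A3: 2 transactions

Answer: 2,1,2; total 5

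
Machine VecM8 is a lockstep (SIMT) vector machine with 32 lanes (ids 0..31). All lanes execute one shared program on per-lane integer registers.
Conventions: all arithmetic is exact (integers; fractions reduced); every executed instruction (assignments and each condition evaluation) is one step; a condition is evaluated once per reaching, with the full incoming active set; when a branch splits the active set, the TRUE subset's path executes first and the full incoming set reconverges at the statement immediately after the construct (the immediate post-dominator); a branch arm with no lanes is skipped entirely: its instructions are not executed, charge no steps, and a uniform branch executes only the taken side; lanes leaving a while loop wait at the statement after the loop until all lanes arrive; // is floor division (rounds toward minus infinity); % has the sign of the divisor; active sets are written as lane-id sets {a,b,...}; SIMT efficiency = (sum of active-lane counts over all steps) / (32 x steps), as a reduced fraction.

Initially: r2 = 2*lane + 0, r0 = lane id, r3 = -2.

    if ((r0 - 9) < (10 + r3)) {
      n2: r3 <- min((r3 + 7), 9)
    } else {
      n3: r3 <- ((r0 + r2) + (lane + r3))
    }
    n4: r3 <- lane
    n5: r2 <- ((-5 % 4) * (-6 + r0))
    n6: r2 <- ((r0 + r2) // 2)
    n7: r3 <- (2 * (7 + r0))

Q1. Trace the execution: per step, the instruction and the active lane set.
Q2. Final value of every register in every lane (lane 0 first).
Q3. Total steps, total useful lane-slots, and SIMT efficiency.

step 0: eval ((r0 - 9) < (10 + r3))  {0,1,2,3,4,5,6,7,8,9,10,11,12,13,14,15,16,17,18,19,20,21,22,23,24,25,26,27,28,29,30,31}
step 1: r3 <- min((r3 + 7), 9)       {0,1,2,3,4,5,6,7,8,9,10,11,12,13,14,15,16}
step 2: r3 <- ((r0 + r2) + (lane + r3)) {17,18,19,20,21,22,23,24,25,26,27,28,29,30,31}
step 3: r3 <- lane                   {0,1,2,3,4,5,6,7,8,9,10,11,12,13,14,15,16,17,18,19,20,21,22,23,24,25,26,27,28,29,30,31}
step 4: r2 <- ((-5 % 4) * (-6 + r0)) {0,1,2,3,4,5,6,7,8,9,10,11,12,13,14,15,16,17,18,19,20,21,22,23,24,25,26,27,28,29,30,31}
step 5: r2 <- ((r0 + r2) // 2)       {0,1,2,3,4,5,6,7,8,9,10,11,12,13,14,15,16,17,18,19,20,21,22,23,24,25,26,27,28,29,30,31}
step 6: r3 <- (2 * (7 + r0))         {0,1,2,3,4,5,6,7,8,9,10,11,12,13,14,15,16,17,18,19,20,21,22,23,24,25,26,27,28,29,30,31}

Answer: 7 steps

r2: -9,-7,-5,-3,-1,1,3,5,7,9,11,13,15,17,19,21,23,25,27,29,31,33,35,37,39,41,43,45,47,49,51,53
r0: 0,1,2,3,4,5,6,7,8,9,10,11,12,13,14,15,16,17,18,19,20,21,22,23,24,25,26,27,28,29,30,31
r3: 14,16,18,20,22,24,26,28,30,32,34,36,38,40,42,44,46,48,50,52,54,56,58,60,62,64,66,68,70,72,74,76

steps = 7; useful = 192; efficiency = 192/224 = 6/7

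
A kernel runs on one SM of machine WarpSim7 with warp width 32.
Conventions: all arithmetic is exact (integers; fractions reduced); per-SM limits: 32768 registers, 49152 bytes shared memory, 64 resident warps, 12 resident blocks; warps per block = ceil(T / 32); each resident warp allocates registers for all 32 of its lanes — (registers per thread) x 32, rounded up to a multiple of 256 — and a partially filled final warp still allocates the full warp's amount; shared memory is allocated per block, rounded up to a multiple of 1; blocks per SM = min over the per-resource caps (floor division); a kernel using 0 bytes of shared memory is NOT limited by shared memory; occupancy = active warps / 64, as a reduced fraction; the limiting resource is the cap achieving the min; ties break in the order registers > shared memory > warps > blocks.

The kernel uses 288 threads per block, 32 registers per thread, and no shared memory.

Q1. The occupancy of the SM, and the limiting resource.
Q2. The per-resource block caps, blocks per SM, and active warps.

Answer: occupancy 27/64, limited by registers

registers: 3 blocks
shared memory: no limit (kernel uses none)
warps: 7 blocks
blocks: 12 blocks

Answer: 3 blocks, 27 active warps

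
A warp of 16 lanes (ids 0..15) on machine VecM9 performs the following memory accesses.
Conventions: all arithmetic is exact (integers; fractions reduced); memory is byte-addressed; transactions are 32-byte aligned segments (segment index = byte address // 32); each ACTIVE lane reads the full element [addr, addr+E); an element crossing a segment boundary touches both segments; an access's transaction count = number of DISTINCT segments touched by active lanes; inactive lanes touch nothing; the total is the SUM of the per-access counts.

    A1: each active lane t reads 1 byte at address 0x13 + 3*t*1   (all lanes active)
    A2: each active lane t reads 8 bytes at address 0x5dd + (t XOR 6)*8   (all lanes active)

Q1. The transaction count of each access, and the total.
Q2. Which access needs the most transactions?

A1: 3 transactions
A2: 5 transactions

Answer: 3,5; total 8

Answer: A2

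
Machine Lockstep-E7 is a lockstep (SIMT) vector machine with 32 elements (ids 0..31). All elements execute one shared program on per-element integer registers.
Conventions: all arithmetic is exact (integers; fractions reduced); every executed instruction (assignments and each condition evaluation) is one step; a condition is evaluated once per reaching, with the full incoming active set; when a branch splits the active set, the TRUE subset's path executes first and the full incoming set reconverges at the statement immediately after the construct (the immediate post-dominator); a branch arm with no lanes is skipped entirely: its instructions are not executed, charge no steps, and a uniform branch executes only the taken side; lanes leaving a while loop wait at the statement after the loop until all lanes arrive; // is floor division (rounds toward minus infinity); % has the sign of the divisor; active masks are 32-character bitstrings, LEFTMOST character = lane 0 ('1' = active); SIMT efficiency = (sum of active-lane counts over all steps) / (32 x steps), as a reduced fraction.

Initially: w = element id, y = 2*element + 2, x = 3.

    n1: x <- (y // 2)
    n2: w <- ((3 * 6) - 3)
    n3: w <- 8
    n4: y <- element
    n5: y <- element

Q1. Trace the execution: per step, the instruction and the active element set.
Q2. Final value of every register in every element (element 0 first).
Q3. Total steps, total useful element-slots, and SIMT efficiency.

step 0: x <- (y // 2)                11111111111111111111111111111111
step 1: w <- ((3 * 6) - 3)           11111111111111111111111111111111
step 2: w <- 8                       11111111111111111111111111111111
step 3: y <- element                 11111111111111111111111111111111
step 4: y <- element                 11111111111111111111111111111111

Answer: 5 steps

w: 8,8,8,8,8,8,8,8,8,8,8,8,8,8,8,8,8,8,8,8,8,8,8,8,8,8,8,8,8,8,8,8
y: 0,1,2,3,4,5,6,7,8,9,10,11,12,13,14,15,16,17,18,19,20,21,22,23,24,25,26,27,28,29,30,31
x: 1,2,3,4,5,6,7,8,9,10,11,12,13,14,15,16,17,18,19,20,21,22,23,24,25,26,27,28,29,30,31,32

steps = 5; useful = 160; efficiency = 160/160 = 1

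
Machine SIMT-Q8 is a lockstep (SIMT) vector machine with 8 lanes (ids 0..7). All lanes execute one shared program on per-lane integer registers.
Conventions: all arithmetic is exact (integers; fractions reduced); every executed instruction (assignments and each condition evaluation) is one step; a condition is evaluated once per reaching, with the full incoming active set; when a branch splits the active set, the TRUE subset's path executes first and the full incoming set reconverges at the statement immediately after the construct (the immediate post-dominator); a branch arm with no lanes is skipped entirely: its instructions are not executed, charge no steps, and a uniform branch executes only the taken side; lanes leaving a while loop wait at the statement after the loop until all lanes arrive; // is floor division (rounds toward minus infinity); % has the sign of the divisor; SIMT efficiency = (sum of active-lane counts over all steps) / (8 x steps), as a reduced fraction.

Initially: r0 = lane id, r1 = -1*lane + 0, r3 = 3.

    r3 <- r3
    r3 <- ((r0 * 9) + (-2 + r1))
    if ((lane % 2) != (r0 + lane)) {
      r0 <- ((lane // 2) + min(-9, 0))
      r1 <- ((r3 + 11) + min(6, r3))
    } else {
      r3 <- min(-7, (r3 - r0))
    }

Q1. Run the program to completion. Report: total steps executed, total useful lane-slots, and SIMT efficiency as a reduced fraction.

Answer: 6 steps, 39 useful, 13/16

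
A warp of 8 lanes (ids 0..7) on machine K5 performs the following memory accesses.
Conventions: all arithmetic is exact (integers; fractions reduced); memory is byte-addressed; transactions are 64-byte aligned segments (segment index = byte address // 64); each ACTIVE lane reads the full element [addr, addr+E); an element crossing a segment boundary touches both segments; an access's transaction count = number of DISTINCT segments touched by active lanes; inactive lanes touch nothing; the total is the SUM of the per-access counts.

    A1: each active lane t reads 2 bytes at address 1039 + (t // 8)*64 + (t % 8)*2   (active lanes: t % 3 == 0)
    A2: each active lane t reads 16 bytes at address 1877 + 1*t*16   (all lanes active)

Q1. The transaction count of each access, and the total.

A1: 1 transaction
A2: 3 transactions

Answer: 1,3; total 4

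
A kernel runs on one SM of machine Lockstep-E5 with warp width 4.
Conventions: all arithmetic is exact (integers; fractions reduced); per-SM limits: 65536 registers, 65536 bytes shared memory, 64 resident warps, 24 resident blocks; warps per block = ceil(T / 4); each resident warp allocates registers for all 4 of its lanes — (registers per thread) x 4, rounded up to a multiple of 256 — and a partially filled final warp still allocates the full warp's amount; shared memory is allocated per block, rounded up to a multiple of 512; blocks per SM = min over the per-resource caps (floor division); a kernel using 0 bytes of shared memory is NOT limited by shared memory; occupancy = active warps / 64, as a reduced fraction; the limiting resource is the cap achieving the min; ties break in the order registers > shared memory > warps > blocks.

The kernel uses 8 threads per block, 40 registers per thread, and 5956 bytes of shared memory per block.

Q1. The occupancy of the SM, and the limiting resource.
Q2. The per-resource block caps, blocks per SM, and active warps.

Answer: occupancy 5/16, limited by shared memory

registers: 128 blocks
shared memory: 10 blocks
warps: 32 blocks
blocks: 24 blocks

Answer: 10 blocks, 20 active warps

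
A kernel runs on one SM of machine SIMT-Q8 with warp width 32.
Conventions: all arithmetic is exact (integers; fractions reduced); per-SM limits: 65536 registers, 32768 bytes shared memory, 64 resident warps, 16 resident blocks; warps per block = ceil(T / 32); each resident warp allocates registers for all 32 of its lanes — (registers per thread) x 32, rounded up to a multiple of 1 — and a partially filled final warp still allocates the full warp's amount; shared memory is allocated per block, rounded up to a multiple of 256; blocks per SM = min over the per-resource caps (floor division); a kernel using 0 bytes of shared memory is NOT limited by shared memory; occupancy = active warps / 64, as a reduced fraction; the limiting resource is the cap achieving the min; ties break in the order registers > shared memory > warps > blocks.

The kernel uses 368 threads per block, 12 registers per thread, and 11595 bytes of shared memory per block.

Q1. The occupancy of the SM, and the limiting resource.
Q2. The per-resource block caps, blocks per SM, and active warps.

Answer: occupancy 3/8, limited by shared memory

registers: 14 blocks
shared memory: 2 blocks
warps: 5 blocks
blocks: 16 blocks

Answer: 2 blocks, 24 active warps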